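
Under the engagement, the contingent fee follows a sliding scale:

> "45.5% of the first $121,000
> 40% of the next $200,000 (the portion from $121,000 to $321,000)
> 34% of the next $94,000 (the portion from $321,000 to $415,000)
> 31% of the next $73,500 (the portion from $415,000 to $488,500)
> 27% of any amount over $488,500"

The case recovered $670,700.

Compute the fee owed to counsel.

$238,994.00

First $121,000 at 45.5% = $55,055.00
Next $200,000 at 40% = $80,000.00
Next $94,000 at 34% = $31,960.00
Next $73,500 at 31% = $22,785.00
Remaining $182,200 at 27% = $49,194.00
Fee: $55,055.00 + $80,000.00 + $31,960.00 + $22,785.00 + $49,194.00 = $238,994.00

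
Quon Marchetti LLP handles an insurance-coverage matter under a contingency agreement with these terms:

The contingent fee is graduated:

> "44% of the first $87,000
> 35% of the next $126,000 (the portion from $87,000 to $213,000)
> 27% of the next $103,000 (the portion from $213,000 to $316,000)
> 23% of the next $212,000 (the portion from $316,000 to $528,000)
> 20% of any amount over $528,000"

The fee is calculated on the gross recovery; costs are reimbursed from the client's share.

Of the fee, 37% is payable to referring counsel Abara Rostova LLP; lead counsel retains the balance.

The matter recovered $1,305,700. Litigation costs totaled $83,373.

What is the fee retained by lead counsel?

$198,128.70

Fee base is the gross recovery, $1,305,700; costs are reimbursed separately.
First $87,000 at 44% = $38,280.00
Next $126,000 at 35% = $44,100.00
Next $103,000 at 27% = $27,810.00
Next $212,000 at 23% = $48,760.00
Remaining $777,700 at 20% = $155,540.00
Fee: $38,280.00 + $44,100.00 + $27,810.00 + $48,760.00 + $155,540.00 = $314,490.00
Referral share: 37% of $314,490.00 = $116,361.30; lead counsel retains $314,490.00 − $116,361.30 = $198,128.70.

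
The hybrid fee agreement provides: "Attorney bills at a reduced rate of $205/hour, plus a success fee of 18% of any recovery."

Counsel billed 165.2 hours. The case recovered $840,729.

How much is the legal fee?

$185,197.22

Hourly: 165.2 × $205 = $33,866.00
Success fee: 18% of $840,729 = $151,331.22
Total: $33,866.00 + $151,331.22 = $185,197.22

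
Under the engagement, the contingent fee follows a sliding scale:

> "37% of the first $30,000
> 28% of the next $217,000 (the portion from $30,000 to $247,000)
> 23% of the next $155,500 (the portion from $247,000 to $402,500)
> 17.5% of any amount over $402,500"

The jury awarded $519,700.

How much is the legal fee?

$128,135.00

First $30,000 at 37% = $11,100.00
Next $217,000 at 28% = $60,760.00
Next $155,500 at 23% = $35,765.00
Remaining $117,200 at 17.5% = $20,510.00
Fee: $11,100.00 + $60,760.00 + $35,765.00 + $20,510.00 = $128,135.00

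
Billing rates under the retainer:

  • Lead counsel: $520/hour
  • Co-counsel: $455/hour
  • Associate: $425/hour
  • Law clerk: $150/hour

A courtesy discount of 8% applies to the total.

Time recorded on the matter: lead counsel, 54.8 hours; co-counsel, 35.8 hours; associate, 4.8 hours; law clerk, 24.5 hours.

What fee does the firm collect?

Lead counsel: 54.8 × $520 = $28,496.00
Co-counsel: 35.8 × $455 = $16,289.00
Associate: 4.8 × $425 = $2,040.00
Law clerk: 24.5 × $150 = $3,675.00
Subtotal: $50,500.00
Less 8% discount: −$4,040.00
Total: $50,500.00 − $4,040.00 = $46,460.00

$46,460.00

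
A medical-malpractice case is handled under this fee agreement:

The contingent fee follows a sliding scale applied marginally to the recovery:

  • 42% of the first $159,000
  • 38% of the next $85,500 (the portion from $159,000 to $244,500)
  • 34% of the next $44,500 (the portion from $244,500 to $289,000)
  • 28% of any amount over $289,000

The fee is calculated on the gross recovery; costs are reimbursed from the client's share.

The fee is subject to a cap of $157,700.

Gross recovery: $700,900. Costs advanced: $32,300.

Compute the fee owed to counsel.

Fee base is the gross recovery, $700,900; costs are reimbursed separately.
First $159,000 at 42% = $66,780.00
Next $85,500 at 38% = $32,490.00
Next $44,500 at 34% = $15,130.00
Remaining $411,900 at 28% = $115,332.00
Fee: $66,780.00 + $32,490.00 + $15,130.00 + $115,332.00 = $229,732.00
$229,732.00 exceeds the $157,700 cap, so the fee is capped at $157,700.00.

$157,700.00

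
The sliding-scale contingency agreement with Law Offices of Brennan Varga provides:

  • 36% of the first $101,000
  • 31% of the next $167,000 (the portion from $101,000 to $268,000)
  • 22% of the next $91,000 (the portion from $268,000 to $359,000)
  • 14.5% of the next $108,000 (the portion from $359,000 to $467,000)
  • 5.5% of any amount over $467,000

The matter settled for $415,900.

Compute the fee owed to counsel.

$116,400.50

First $101,000 at 36% = $36,360.00
Next $167,000 at 31% = $51,770.00
Next $91,000 at 22% = $20,020.00
Remaining $56,900 at 14.5% = $8,250.50
Fee: $36,360.00 + $51,770.00 + $20,020.00 + $8,250.50 = $116,400.50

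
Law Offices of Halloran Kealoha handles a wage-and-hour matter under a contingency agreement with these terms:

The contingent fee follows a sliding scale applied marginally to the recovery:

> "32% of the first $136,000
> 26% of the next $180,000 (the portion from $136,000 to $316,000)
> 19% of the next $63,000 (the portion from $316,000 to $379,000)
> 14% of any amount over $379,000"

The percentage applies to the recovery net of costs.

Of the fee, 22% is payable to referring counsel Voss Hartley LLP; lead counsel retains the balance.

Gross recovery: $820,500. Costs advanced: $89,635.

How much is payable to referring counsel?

$33,341.24

Fee base (net of costs): $820,500 − $89,635 = $730,865
First $136,000 at 32% = $43,520.00
Next $180,000 at 26% = $46,800.00
Next $63,000 at 19% = $11,970.00
Remaining $351,865 at 14% = $49,261.10
Fee: $43,520.00 + $46,800.00 + $11,970.00 + $49,261.10 = $151,551.10
Referral share: 22% of $151,551.10 = $33,341.24; lead counsel retains $151,551.10 − $33,341.24 = $118,209.86.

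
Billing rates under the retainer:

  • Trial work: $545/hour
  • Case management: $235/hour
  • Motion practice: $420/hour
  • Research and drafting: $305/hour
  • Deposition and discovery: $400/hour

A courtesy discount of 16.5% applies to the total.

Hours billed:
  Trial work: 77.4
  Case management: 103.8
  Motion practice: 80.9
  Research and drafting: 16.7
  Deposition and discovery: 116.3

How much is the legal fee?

$127,059.86

Trial work: 77.4 × $545 = $42,183.00
Case management: 103.8 × $235 = $24,393.00
Motion practice: 80.9 × $420 = $33,978.00
Research and drafting: 16.7 × $305 = $5,093.50
Deposition and discovery: 116.3 × $400 = $46,520.00
Subtotal: $152,167.50
Less 16.5% discount: −$25,107.64
Total: $152,167.50 − $25,107.64 = $127,059.86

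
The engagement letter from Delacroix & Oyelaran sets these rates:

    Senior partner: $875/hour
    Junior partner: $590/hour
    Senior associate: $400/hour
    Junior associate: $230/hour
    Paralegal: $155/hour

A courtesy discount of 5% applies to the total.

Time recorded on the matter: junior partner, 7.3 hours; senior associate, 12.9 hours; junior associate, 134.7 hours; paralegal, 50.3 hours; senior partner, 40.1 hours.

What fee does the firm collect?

Senior partner: 40.1 × $875 = $35,087.50
Junior partner: 7.3 × $590 = $4,307.00
Senior associate: 12.9 × $400 = $5,160.00
Junior associate: 134.7 × $230 = $30,981.00
Paralegal: 50.3 × $155 = $7,796.50
Subtotal: $83,332.00
Less 5% discount: −$4,166.60
Total: $83,332.00 − $4,166.60 = $79,165.40

$79,165.40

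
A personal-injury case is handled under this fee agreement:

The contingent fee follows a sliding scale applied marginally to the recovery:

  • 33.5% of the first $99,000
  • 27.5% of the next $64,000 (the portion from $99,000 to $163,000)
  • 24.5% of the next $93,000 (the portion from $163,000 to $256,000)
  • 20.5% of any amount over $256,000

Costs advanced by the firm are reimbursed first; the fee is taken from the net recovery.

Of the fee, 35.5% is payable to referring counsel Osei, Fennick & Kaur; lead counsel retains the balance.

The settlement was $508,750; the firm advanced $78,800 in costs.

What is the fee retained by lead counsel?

Fee base (net of costs): $508,750 − $78,800 = $429,950
First $99,000 at 33.5% = $33,165.00
Next $64,000 at 27.5% = $17,600.00
Next $93,000 at 24.5% = $22,785.00
Remaining $173,950 at 20.5% = $35,659.75
Fee: $33,165.00 + $17,600.00 + $22,785.00 + $35,659.75 = $109,209.75
Referral share: 35.5% of $109,209.75 = $38,769.46; lead counsel retains $109,209.75 − $38,769.46 = $70,440.29.

$70,440.29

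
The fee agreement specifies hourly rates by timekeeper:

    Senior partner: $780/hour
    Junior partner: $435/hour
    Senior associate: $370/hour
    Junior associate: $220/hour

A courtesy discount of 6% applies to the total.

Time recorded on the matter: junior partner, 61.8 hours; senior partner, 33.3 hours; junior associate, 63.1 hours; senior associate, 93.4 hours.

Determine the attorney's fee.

$95,219.18

Senior partner: 33.3 × $780 = $25,974.00
Junior partner: 61.8 × $435 = $26,883.00
Senior associate: 93.4 × $370 = $34,558.00
Junior associate: 63.1 × $220 = $13,882.00
Subtotal: $101,297.00
Less 6% discount: −$6,077.82
Total: $101,297.00 − $6,077.82 = $95,219.18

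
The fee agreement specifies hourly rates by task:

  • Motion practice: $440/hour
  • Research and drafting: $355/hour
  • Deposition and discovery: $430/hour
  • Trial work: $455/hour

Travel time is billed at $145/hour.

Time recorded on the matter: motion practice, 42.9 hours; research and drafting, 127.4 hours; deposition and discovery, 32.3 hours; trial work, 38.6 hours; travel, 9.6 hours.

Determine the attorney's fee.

$96,947.00

Motion practice: 42.9 × $440 = $18,876.00
Research and drafting: 127.4 × $355 = $45,227.00
Deposition and discovery: 32.3 × $430 = $13,889.00
Trial work: 38.6 × $455 = $17,563.00
Subtotal: $18,876.00 + $45,227.00 + $13,889.00 + $17,563.00 = $95,555.00
Travel: 9.6 × $145 = $1,392.00
Total: $95,555.00 + $1,392.00 = $96,947.00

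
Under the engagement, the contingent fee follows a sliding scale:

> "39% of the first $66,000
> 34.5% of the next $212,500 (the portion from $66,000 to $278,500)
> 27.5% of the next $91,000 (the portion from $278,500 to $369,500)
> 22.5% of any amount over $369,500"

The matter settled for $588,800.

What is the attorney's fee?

$173,420.00

First $66,000 at 39% = $25,740.00
Next $212,500 at 34.5% = $73,312.50
Next $91,000 at 27.5% = $25,025.00
Remaining $219,300 at 22.5% = $49,342.50
Fee: $25,740.00 + $73,312.50 + $25,025.00 + $49,342.50 = $173,420.00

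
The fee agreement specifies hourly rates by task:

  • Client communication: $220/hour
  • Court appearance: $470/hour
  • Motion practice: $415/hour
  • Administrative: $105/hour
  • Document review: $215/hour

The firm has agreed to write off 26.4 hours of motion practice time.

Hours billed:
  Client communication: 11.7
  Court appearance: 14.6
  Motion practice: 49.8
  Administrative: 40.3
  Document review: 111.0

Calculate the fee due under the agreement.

$47,243.50

Client communication: 11.7 × $220 = $2,574.00
Court appearance: 14.6 × $470 = $6,862.00
Motion practice: 49.8 × $415 = $20,667.00
Administrative: 40.3 × $105 = $4,231.50
Document review: 111.0 × $215 = $23,865.00
Subtotal: $58,199.50
Write-off: 26.4 × $415 = $10,956.00
Total: $58,199.50 − $10,956.00 = $47,243.50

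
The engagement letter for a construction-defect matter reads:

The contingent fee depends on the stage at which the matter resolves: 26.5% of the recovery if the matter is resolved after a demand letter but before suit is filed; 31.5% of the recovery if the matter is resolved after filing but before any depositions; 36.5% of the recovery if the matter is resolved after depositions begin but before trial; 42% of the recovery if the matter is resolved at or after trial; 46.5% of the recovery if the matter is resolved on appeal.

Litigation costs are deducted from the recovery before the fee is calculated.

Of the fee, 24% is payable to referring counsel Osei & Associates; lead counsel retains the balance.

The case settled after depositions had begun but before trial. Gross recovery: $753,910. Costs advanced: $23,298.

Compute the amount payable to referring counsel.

$64,001.61

Fee base (net of costs): $753,910 − $23,298 = $730,612
The matter settled after depositions had begun but before trial, so the 36.5% rate applies.
$730,612 × 36.5% = $266,673.38
Referral share: 24% of $266,673.38 = $64,001.61; lead counsel retains $266,673.38 − $64,001.61 = $202,671.77.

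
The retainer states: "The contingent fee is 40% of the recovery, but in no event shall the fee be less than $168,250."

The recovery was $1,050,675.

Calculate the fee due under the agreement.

40% of $1,050,675 = $420,270.00
That exceeds the $168,250 minimum.

$420,270.00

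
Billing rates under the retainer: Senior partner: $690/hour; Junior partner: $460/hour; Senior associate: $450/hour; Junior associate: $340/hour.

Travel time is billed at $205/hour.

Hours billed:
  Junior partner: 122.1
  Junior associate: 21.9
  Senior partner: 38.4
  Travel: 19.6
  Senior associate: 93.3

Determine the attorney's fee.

$136,111.00

Senior partner: 38.4 × $690 = $26,496.00
Junior partner: 122.1 × $460 = $56,166.00
Senior associate: 93.3 × $450 = $41,985.00
Junior associate: 21.9 × $340 = $7,446.00
Subtotal: $26,496.00 + $56,166.00 + $41,985.00 + $7,446.00 = $132,093.00
Travel: 19.6 × $205 = $4,018.00
Total: $132,093.00 + $4,018.00 = $136,111.00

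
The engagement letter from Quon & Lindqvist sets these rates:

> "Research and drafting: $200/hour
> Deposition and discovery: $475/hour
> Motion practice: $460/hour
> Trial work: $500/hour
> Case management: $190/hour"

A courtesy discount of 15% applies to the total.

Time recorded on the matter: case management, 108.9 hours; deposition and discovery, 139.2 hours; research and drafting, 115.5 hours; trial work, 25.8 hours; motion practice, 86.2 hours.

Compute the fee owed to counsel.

$138,093.55

Research and drafting: 115.5 × $200 = $23,100.00
Deposition and discovery: 139.2 × $475 = $66,120.00
Motion practice: 86.2 × $460 = $39,652.00
Trial work: 25.8 × $500 = $12,900.00
Case management: 108.9 × $190 = $20,691.00
Subtotal: $162,463.00
Less 15% discount: −$24,369.45
Total: $162,463.00 − $24,369.45 = $138,093.55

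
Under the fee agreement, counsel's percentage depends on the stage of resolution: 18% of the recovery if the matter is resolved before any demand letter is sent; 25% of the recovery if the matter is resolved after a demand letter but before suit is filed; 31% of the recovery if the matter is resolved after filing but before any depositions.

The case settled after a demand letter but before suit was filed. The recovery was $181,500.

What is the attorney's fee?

The matter settled after a demand letter but before suit was filed, so the 25% rate applies.
$181,500 × 25% = $45,375.00

$45,375.00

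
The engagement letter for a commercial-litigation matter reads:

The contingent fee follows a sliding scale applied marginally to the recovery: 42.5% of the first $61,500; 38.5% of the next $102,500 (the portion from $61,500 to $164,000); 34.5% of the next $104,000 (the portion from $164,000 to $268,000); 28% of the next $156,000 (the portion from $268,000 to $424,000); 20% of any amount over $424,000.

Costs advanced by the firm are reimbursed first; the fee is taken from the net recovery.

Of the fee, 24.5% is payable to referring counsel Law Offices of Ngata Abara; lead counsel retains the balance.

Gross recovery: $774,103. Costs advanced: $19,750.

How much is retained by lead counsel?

$159,479.10

Fee base (net of costs): $774,103 − $19,750 = $754,353
First $61,500 at 42.5% = $26,137.50
Next $102,500 at 38.5% = $39,462.50
Next $104,000 at 34.5% = $35,880.00
Next $156,000 at 28% = $43,680.00
Remaining $330,353 at 20% = $66,070.60
Fee: $26,137.50 + $39,462.50 + $35,880.00 + $43,680.00 + $66,070.60 = $211,230.60
Referral share: 24.5% of $211,230.60 = $51,751.50; lead counsel retains $211,230.60 − $51,751.50 = $159,479.10.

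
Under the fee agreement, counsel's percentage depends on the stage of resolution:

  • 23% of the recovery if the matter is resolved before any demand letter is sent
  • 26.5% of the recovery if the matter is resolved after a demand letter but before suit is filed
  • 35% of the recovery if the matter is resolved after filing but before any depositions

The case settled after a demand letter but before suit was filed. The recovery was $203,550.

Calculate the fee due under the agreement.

$53,940.75

The matter settled after a demand letter but before suit was filed, so the 26.5% rate applies.
$203,550 × 26.5% = $53,940.75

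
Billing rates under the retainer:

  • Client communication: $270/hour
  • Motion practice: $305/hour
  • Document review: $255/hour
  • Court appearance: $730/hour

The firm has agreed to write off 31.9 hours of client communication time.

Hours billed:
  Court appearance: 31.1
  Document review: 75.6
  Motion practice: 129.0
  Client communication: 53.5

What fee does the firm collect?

Client communication: 53.5 × $270 = $14,445.00
Motion practice: 129.0 × $305 = $39,345.00
Document review: 75.6 × $255 = $19,278.00
Court appearance: 31.1 × $730 = $22,703.00
Subtotal: $95,771.00
Write-off: 31.9 × $270 = $8,613.00
Total: $95,771.00 − $8,613.00 = $87,158.00

$87,158.00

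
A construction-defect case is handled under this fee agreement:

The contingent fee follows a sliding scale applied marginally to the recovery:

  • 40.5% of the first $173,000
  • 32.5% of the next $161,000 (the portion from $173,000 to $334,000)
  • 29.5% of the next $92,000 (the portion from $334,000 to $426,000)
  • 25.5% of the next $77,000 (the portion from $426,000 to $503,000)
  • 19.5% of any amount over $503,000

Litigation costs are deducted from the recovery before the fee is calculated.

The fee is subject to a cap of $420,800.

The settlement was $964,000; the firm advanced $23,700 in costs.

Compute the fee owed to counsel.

$254,438.50

Fee base (net of costs): $964,000 − $23,700 = $940,300
First $173,000 at 40.5% = $70,065.00
Next $161,000 at 32.5% = $52,325.00
Next $92,000 at 29.5% = $27,140.00
Next $77,000 at 25.5% = $19,635.00
Remaining $437,300 at 19.5% = $85,273.50
Fee: $70,065.00 + $52,325.00 + $27,140.00 + $19,635.00 + $85,273.50 = $254,438.50
$254,438.50 is under the $420,800 cap.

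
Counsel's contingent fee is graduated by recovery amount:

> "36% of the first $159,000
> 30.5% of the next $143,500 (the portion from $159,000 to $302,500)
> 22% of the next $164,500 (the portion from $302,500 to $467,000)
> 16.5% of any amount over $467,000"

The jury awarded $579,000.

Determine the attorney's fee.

$155,677.50

First $159,000 at 36% = $57,240.00
Next $143,500 at 30.5% = $43,767.50
Next $164,500 at 22% = $36,190.00
Remaining $112,000 at 16.5% = $18,480.00
Fee: $57,240.00 + $43,767.50 + $36,190.00 + $18,480.00 = $155,677.50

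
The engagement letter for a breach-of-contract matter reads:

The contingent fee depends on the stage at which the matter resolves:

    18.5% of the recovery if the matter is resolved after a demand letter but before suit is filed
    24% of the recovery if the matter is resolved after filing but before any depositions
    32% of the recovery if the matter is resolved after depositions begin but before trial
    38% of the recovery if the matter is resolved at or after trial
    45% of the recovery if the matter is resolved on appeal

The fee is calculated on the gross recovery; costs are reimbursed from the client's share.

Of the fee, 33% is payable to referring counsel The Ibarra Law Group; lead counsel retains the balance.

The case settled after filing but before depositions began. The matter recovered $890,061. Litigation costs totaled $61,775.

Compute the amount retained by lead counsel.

Fee base is the gross recovery, $890,061; costs are reimbursed separately.
The matter settled after filing but before depositions began, so the 24% rate applies.
$890,061 × 24% = $213,614.64
Referral share: 33% of $213,614.64 = $70,492.83; lead counsel retains $213,614.64 − $70,492.83 = $143,121.81.

$143,121.81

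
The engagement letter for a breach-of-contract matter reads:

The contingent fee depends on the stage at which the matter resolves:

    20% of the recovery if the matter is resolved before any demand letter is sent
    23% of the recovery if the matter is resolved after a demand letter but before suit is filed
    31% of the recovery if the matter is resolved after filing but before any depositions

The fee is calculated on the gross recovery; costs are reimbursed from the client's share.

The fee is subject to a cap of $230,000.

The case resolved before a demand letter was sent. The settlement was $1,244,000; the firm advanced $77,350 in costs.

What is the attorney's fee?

$230,000.00

Fee base is the gross recovery, $1,244,000; costs are reimbursed separately.
The matter resolved before a demand letter was sent, so the 20% rate applies.
$1,244,000 × 20% = $248,800.00
$248,800.00 exceeds the $230,000 cap, so the fee is capped at $230,000.00.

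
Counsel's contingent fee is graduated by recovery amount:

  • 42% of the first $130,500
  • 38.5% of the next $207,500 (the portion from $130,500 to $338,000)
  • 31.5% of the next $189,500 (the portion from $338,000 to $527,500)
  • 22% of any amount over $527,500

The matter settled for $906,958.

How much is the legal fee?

First $130,500 at 42% = $54,810.00
Next $207,500 at 38.5% = $79,887.50
Next $189,500 at 31.5% = $59,692.50
Remaining $379,458 at 22% = $83,480.76
Fee: $54,810.00 + $79,887.50 + $59,692.50 + $83,480.76 = $277,870.76

$277,870.76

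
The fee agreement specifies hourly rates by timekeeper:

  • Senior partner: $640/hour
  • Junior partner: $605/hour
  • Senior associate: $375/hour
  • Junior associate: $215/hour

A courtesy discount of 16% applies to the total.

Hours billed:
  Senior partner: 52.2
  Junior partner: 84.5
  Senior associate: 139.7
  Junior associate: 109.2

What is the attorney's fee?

$134,732.64

Senior partner: 52.2 × $640 = $33,408.00
Junior partner: 84.5 × $605 = $51,122.50
Senior associate: 139.7 × $375 = $52,387.50
Junior associate: 109.2 × $215 = $23,478.00
Subtotal: $160,396.00
Less 16% discount: −$25,663.36
Total: $160,396.00 − $25,663.36 = $134,732.64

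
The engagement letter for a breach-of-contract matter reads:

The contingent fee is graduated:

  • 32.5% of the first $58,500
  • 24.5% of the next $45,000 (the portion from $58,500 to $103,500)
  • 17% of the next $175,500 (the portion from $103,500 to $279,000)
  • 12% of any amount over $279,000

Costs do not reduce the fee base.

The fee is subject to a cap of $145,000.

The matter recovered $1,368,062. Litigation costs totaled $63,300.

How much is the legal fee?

$145,000.00

Fee base is the gross recovery, $1,368,062; costs are reimbursed separately.
First $58,500 at 32.5% = $19,012.50
Next $45,000 at 24.5% = $11,025.00
Next $175,500 at 17% = $29,835.00
Remaining $1,089,062 at 12% = $130,687.44
Fee: $19,012.50 + $11,025.00 + $29,835.00 + $130,687.44 = $190,559.94
$190,559.94 exceeds the $145,000 cap, so the fee is capped at $145,000.00.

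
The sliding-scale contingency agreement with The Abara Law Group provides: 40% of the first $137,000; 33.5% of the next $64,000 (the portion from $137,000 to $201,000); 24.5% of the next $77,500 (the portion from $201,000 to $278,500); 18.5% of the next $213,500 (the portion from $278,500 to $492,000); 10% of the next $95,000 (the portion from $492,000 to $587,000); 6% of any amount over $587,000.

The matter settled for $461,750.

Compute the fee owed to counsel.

$129,128.75

First $137,000 at 40% = $54,800.00
Next $64,000 at 33.5% = $21,440.00
Next $77,500 at 24.5% = $18,987.50
Remaining $183,250 at 18.5% = $33,901.25
Fee: $54,800.00 + $21,440.00 + $18,987.50 + $33,901.25 = $129,128.75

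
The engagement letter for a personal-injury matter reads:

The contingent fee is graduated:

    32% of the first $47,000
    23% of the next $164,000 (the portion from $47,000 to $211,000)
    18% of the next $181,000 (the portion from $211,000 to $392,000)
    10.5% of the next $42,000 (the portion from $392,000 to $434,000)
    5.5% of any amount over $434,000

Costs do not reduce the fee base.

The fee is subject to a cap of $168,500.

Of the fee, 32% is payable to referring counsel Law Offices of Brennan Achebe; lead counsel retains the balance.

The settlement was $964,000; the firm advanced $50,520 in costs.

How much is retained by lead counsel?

$80,852.00

Fee base is the gross recovery, $964,000; costs are reimbursed separately.
First $47,000 at 32% = $15,040.00
Next $164,000 at 23% = $37,720.00
Next $181,000 at 18% = $32,580.00
Next $42,000 at 10.5% = $4,410.00
Remaining $530,000 at 5.5% = $29,150.00
Fee: $15,040.00 + $37,720.00 + $32,580.00 + $4,410.00 + $29,150.00 = $118,900.00
$118,900.00 is under the $168,500 cap.
Referral share: 32% of $118,900.00 = $38,048.00; lead counsel retains $118,900.00 − $38,048.00 = $80,852.00.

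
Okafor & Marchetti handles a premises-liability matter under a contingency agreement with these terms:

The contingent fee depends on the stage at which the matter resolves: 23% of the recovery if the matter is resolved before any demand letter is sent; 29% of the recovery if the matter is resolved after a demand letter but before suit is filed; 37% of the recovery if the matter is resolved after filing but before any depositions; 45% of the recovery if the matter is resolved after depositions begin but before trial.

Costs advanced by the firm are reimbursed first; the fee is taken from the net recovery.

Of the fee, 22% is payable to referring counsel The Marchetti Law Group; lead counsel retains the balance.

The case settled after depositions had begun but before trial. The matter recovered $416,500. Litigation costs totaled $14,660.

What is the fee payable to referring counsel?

Fee base (net of costs): $416,500 − $14,660 = $401,840
The matter settled after depositions had begun but before trial, so the 45% rate applies.
$401,840 × 45% = $180,828.00
Referral share: 22% of $180,828.00 = $39,782.16; lead counsel retains $180,828.00 − $39,782.16 = $141,045.84.

$39,782.16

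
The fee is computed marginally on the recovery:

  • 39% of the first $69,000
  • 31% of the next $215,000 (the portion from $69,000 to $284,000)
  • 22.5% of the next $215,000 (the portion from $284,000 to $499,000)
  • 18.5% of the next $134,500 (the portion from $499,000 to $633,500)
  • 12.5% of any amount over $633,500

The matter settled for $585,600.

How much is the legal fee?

$157,956.00

First $69,000 at 39% = $26,910.00
Next $215,000 at 31% = $66,650.00
Next $215,000 at 22.5% = $48,375.00
Remaining $86,600 at 18.5% = $16,021.00
Fee: $26,910.00 + $66,650.00 + $48,375.00 + $16,021.00 = $157,956.00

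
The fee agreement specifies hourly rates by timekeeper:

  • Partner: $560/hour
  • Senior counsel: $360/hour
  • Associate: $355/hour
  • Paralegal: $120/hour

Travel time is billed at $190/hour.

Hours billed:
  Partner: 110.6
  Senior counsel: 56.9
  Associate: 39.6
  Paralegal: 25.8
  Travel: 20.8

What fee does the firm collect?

$103,526.00

Partner: 110.6 × $560 = $61,936.00
Senior counsel: 56.9 × $360 = $20,484.00
Associate: 39.6 × $355 = $14,058.00
Paralegal: 25.8 × $120 = $3,096.00
Subtotal: $61,936.00 + $20,484.00 + $14,058.00 + $3,096.00 = $99,574.00
Travel: 20.8 × $190 = $3,952.00
Total: $99,574.00 + $3,952.00 = $103,526.00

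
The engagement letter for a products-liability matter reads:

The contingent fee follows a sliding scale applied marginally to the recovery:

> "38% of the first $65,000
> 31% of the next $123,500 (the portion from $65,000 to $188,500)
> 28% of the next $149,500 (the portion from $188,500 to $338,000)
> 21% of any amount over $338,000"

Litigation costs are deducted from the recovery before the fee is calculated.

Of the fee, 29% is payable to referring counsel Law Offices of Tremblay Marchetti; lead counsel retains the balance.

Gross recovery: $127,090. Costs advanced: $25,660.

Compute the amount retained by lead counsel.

Fee base (net of costs): $127,090 − $25,660 = $101,430
First $65,000 at 38% = $24,700.00
Remaining $36,430 at 31% = $11,293.30
Fee: $24,700.00 + $11,293.30 = $35,993.30
Referral share: 29% of $35,993.30 = $10,438.06; lead counsel retains $35,993.30 − $10,438.06 = $25,555.24.

$25,555.24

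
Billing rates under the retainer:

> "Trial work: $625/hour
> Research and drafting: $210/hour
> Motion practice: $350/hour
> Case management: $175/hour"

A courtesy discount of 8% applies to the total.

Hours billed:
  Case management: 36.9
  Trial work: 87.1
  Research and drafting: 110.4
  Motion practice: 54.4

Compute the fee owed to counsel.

Trial work: 87.1 × $625 = $54,437.50
Research and drafting: 110.4 × $210 = $23,184.00
Motion practice: 54.4 × $350 = $19,040.00
Case management: 36.9 × $175 = $6,457.50
Subtotal: $103,119.00
Less 8% discount: −$8,249.52
Total: $103,119.00 − $8,249.52 = $94,869.48

$94,869.48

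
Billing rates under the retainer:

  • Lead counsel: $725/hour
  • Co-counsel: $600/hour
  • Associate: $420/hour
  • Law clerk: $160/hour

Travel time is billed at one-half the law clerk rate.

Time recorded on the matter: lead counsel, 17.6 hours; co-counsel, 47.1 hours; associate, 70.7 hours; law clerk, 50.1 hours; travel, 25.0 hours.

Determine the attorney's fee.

$80,730.00

Lead counsel: 17.6 × $725 = $12,760.00
Co-counsel: 47.1 × $600 = $28,260.00
Associate: 70.7 × $420 = $29,694.00
Law clerk: 50.1 × $160 = $8,016.00
Subtotal: $12,760.00 + $28,260.00 + $29,694.00 + $8,016.00 = $78,730.00
Travel: 25.0 × ($160 ÷ 2) = 25.0 × $80.00 = $2,000.00
Total: $78,730.00 + $2,000.00 = $80,730.00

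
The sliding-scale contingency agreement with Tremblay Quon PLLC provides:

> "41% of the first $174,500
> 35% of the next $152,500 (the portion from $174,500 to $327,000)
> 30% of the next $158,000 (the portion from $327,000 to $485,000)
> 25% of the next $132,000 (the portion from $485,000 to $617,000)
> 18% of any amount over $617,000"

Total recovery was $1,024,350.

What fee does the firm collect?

$278,643.00

First $174,500 at 41% = $71,545.00
Next $152,500 at 35% = $53,375.00
Next $158,000 at 30% = $47,400.00
Next $132,000 at 25% = $33,000.00
Remaining $407,350 at 18% = $73,323.00
Fee: $71,545.00 + $53,375.00 + $47,400.00 + $33,000.00 + $73,323.00 = $278,643.00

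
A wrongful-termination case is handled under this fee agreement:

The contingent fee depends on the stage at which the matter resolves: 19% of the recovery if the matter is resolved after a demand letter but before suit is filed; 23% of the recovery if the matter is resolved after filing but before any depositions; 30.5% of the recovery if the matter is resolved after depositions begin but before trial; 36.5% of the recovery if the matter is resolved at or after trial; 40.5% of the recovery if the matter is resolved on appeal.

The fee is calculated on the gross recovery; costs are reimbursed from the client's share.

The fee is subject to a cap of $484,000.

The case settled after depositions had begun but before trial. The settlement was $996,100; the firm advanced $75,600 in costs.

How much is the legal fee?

$303,810.50

Fee base is the gross recovery, $996,100; costs are reimbursed separately.
The matter settled after depositions had begun but before trial, so the 30.5% rate applies.
$996,100 × 30.5% = $303,810.50
$303,810.50 is under the $484,000 cap.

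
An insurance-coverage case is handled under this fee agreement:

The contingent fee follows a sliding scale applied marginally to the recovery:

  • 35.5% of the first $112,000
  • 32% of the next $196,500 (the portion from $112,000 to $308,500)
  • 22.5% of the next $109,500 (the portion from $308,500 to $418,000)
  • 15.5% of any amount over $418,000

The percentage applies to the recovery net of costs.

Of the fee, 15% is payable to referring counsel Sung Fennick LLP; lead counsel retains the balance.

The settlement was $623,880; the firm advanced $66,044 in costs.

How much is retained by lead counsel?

$126,609.27

Fee base (net of costs): $623,880 − $66,044 = $557,836
First $112,000 at 35.5% = $39,760.00
Next $196,500 at 32% = $62,880.00
Next $109,500 at 22.5% = $24,637.50
Remaining $139,836 at 15.5% = $21,674.58
Fee: $39,760.00 + $62,880.00 + $24,637.50 + $21,674.58 = $148,952.08
Referral share: 15% of $148,952.08 = $22,342.81; lead counsel retains $148,952.08 − $22,342.81 = $126,609.27.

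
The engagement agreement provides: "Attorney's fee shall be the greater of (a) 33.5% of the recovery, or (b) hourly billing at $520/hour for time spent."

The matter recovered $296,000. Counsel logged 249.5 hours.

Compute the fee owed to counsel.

(a) 33.5% of $296,000 = $99,160.00
(b) 249.5 × $520 = $129,740.00
The greater is (b): $129,740.00.

$129,740.00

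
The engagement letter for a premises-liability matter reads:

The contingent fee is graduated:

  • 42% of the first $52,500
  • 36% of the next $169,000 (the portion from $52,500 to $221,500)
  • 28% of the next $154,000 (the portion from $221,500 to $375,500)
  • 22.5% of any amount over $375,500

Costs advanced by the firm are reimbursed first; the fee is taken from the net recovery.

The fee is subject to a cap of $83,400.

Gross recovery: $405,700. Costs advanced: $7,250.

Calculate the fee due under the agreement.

Fee base (net of costs): $405,700 − $7,250 = $398,450
First $52,500 at 42% = $22,050.00
Next $169,000 at 36% = $60,840.00
Next $154,000 at 28% = $43,120.00
Remaining $22,950 at 22.5% = $5,163.75
Fee: $22,050.00 + $60,840.00 + $43,120.00 + $5,163.75 = $131,173.75
$131,173.75 exceeds the $83,400 cap, so the fee is capped at $83,400.00.

$83,400.00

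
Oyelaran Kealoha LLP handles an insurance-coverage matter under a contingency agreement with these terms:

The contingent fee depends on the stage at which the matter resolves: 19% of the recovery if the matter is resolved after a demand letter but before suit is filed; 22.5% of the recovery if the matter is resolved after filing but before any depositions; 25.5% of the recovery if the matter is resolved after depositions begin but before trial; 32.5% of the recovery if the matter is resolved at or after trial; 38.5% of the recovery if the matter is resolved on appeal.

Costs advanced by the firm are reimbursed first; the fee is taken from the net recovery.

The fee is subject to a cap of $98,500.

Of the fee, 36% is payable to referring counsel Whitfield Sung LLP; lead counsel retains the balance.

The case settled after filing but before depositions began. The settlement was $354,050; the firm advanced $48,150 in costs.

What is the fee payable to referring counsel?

$24,777.90

Fee base (net of costs): $354,050 − $48,150 = $305,900
The matter settled after filing but before depositions began, so the 22.5% rate applies.
$305,900 × 22.5% = $68,827.50
$68,827.50 is under the $98,500 cap.
Referral share: 36% of $68,827.50 = $24,777.90; lead counsel retains $68,827.50 − $24,777.90 = $44,049.60.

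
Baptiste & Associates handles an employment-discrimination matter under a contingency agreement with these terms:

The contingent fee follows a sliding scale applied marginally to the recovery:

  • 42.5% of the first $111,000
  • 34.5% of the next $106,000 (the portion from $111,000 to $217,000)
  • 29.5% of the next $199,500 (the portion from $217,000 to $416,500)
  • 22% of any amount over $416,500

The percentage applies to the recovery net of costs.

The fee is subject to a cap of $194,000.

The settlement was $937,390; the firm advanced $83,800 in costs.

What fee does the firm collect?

Fee base (net of costs): $937,390 − $83,800 = $853,590
First $111,000 at 42.5% = $47,175.00
Next $106,000 at 34.5% = $36,570.00
Next $199,500 at 29.5% = $58,852.50
Remaining $437,090 at 22% = $96,159.80
Fee: $47,175.00 + $36,570.00 + $58,852.50 + $96,159.80 = $238,757.30
$238,757.30 exceeds the $194,000 cap, so the fee is capped at $194,000.00.

$194,000.00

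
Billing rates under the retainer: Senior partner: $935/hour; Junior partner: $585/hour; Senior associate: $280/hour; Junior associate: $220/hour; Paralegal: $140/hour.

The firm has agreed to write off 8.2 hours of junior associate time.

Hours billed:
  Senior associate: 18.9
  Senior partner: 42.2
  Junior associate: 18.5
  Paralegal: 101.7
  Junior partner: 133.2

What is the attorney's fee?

Senior partner: 42.2 × $935 = $39,457.00
Junior partner: 133.2 × $585 = $77,922.00
Senior associate: 18.9 × $280 = $5,292.00
Junior associate: 18.5 × $220 = $4,070.00
Paralegal: 101.7 × $140 = $14,238.00
Subtotal: $140,979.00
Write-off: 8.2 × $220 = $1,804.00
Total: $140,979.00 − $1,804.00 = $139,175.00

$139,175.00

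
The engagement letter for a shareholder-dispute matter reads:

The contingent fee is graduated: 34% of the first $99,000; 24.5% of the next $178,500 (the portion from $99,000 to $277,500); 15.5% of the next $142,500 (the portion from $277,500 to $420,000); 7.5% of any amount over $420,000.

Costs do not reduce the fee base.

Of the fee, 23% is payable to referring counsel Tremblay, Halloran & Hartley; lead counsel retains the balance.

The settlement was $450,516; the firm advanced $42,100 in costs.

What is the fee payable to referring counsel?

Fee base is the gross recovery, $450,516; costs are reimbursed separately.
First $99,000 at 34% = $33,660.00
Next $178,500 at 24.5% = $43,732.50
Next $142,500 at 15.5% = $22,087.50
Remaining $30,516 at 7.5% = $2,288.70
Fee: $33,660.00 + $43,732.50 + $22,087.50 + $2,288.70 = $101,768.70
Referral share: 23% of $101,768.70 = $23,406.80; lead counsel retains $101,768.70 − $23,406.80 = $78,361.90.

$23,406.80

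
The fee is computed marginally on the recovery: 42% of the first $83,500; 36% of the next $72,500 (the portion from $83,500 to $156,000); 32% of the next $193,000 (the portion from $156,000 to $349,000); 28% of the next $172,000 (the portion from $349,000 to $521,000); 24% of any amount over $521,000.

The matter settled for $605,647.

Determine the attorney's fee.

First $83,500 at 42% = $35,070.00
Next $72,500 at 36% = $26,100.00
Next $193,000 at 32% = $61,760.00
Next $172,000 at 28% = $48,160.00
Remaining $84,647 at 24% = $20,315.28
Fee: $35,070.00 + $26,100.00 + $61,760.00 + $48,160.00 + $20,315.28 = $191,405.28

$191,405.28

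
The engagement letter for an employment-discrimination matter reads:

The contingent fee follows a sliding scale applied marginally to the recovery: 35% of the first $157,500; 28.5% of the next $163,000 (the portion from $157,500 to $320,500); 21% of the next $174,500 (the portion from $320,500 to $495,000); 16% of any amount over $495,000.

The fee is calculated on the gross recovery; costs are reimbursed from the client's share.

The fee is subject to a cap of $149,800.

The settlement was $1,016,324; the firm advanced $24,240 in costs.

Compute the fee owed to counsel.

Fee base is the gross recovery, $1,016,324; costs are reimbursed separately.
First $157,500 at 35% = $55,125.00
Next $163,000 at 28.5% = $46,455.00
Next $174,500 at 21% = $36,645.00
Remaining $521,324 at 16% = $83,411.84
Fee: $55,125.00 + $46,455.00 + $36,645.00 + $83,411.84 = $221,636.84
$221,636.84 exceeds the $149,800 cap, so the fee is capped at $149,800.00.

$149,800.00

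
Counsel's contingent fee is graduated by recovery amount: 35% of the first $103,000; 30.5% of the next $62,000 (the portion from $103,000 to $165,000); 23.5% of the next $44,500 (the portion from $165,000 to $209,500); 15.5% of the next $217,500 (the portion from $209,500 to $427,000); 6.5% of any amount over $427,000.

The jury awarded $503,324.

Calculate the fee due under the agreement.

First $103,000 at 35% = $36,050.00
Next $62,000 at 30.5% = $18,910.00
Next $44,500 at 23.5% = $10,457.50
Next $217,500 at 15.5% = $33,712.50
Remaining $76,324 at 6.5% = $4,961.06
Fee: $36,050.00 + $18,910.00 + $10,457.50 + $33,712.50 + $4,961.06 = $104,091.06

$104,091.06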